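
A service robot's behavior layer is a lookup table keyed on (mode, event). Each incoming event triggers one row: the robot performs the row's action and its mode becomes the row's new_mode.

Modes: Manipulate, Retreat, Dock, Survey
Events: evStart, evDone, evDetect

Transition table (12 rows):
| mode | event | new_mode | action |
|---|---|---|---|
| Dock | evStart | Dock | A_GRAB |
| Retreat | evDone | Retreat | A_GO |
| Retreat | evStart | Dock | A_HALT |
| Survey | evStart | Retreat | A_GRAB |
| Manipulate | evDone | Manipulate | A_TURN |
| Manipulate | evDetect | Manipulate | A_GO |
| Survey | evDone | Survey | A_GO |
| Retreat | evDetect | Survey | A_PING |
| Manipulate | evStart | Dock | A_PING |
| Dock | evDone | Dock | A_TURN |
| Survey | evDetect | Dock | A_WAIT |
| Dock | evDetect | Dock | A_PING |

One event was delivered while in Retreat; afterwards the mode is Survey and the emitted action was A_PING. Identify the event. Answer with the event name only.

evDetect

try evStart: (Retreat, evStart) → (Dock, A_HALT)
try evDone: (Retreat, evDone) → (Retreat, A_GO)
try evDetect: (Retreat, evDetect) → (Survey, A_PING)  ← matches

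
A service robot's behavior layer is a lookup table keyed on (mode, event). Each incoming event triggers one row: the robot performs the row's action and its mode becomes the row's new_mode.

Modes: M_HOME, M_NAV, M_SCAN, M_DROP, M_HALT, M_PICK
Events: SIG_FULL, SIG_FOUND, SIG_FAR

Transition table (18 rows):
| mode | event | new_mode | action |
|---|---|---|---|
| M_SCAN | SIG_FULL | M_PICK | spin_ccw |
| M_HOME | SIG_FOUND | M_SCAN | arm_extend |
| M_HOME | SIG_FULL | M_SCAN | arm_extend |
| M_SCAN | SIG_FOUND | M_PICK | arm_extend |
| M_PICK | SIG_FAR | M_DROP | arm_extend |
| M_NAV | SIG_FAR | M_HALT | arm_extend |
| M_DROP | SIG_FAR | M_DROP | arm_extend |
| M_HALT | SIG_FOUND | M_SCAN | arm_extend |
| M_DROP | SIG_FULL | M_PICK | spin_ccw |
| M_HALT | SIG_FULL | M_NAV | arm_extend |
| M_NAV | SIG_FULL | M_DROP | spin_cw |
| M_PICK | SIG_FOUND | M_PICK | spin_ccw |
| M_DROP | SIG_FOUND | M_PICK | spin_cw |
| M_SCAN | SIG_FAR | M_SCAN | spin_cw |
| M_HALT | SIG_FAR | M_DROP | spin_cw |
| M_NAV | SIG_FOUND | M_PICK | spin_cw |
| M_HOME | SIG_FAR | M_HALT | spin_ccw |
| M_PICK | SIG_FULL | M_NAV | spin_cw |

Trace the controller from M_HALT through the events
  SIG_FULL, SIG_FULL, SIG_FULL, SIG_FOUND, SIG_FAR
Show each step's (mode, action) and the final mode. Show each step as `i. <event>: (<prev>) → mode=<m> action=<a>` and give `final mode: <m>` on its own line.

final mode: M_DROP

1. SIG_FULL: (M_HALT) → mode=M_NAV action=arm_extend
2. SIG_FULL: (M_NAV) → mode=M_DROP action=spin_cw
3. SIG_FULL: (M_DROP) → mode=M_PICK action=spin_ccw
4. SIG_FOUND: (M_PICK) → mode=M_PICK action=spin_ccw
5. SIG_FAR: (M_PICK) → mode=M_DROP action=arm_extend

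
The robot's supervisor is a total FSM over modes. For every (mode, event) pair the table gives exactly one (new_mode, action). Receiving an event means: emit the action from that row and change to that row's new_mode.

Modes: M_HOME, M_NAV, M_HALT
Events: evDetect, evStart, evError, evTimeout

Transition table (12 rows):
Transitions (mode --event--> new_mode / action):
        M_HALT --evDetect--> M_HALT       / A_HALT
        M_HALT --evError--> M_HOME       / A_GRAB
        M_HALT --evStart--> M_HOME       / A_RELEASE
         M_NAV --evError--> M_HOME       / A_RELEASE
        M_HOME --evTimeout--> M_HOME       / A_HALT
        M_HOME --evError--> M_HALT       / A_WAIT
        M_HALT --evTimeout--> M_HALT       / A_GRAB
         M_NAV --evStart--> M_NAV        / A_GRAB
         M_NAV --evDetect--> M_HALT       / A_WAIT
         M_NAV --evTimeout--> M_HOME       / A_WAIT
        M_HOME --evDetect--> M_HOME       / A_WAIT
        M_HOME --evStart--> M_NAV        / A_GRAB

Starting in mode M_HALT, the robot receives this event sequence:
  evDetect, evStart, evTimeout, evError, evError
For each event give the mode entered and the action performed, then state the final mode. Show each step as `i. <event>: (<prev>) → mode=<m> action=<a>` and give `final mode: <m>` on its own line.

final mode: M_HOME

1. evDetect: (M_HALT) → mode=M_HALT action=A_HALT
2. evStart: (M_HALT) → mode=M_HOME action=A_RELEASE
3. evTimeout: (M_HOME) → mode=M_HOME action=A_HALT
4. evError: (M_HOME) → mode=M_HALT action=A_WAIT
5. evError: (M_HALT) → mode=M_HOME action=A_GRAB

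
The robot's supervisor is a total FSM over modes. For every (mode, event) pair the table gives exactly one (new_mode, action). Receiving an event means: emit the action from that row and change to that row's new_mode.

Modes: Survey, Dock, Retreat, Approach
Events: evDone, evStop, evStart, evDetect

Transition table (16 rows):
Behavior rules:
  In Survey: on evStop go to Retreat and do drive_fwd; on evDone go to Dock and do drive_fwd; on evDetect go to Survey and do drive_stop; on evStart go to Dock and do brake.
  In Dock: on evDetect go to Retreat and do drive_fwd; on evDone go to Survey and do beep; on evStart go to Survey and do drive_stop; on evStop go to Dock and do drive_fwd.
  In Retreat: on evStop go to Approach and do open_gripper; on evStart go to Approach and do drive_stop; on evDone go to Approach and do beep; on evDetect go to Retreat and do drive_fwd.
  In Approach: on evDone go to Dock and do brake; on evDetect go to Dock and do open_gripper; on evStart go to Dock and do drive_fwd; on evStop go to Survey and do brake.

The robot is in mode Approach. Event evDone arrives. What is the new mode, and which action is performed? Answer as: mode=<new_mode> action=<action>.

current mode = Approach; filter table to that mode:
  (Approach, evDone) → (Dock, brake)  ← event matches
  (Approach, evDetect) → (Dock, open_gripper)
  (Approach, evStart) → (Dock, drive_fwd)
  (Approach, evStop) → (Survey, brake)
event = evDone selects (Dock, brake)

mode=Dock action=brake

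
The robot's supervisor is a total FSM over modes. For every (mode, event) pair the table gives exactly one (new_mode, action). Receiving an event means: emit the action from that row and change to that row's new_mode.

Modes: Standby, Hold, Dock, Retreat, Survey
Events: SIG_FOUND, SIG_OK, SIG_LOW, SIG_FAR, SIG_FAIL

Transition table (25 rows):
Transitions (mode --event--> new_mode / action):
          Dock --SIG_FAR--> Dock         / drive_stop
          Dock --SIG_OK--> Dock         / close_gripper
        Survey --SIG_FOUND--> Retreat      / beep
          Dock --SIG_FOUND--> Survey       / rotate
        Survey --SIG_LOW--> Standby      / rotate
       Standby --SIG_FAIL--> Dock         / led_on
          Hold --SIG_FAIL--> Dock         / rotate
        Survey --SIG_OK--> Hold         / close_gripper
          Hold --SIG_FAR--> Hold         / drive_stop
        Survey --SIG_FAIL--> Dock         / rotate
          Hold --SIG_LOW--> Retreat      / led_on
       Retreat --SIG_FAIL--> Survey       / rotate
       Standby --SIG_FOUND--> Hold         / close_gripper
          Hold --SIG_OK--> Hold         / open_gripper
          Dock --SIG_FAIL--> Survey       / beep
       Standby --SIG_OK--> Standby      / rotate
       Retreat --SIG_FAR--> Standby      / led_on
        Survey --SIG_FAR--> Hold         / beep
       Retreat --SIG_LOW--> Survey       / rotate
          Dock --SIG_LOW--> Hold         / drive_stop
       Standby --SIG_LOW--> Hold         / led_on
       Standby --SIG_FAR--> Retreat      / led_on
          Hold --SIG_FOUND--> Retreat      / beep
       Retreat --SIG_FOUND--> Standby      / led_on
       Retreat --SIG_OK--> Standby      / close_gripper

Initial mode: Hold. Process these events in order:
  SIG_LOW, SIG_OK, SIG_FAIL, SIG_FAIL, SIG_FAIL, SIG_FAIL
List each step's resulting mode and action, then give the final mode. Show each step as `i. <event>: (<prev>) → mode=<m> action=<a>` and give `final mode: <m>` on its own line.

final mode: Survey

1. SIG_LOW: (Hold) → mode=Retreat action=led_on
2. SIG_OK: (Retreat) → mode=Standby action=close_gripper
3. SIG_FAIL: (Standby) → mode=Dock action=led_on
4. SIG_FAIL: (Dock) → mode=Survey action=beep
5. SIG_FAIL: (Survey) → mode=Dock action=rotate
6. SIG_FAIL: (Dock) → mode=Survey action=beep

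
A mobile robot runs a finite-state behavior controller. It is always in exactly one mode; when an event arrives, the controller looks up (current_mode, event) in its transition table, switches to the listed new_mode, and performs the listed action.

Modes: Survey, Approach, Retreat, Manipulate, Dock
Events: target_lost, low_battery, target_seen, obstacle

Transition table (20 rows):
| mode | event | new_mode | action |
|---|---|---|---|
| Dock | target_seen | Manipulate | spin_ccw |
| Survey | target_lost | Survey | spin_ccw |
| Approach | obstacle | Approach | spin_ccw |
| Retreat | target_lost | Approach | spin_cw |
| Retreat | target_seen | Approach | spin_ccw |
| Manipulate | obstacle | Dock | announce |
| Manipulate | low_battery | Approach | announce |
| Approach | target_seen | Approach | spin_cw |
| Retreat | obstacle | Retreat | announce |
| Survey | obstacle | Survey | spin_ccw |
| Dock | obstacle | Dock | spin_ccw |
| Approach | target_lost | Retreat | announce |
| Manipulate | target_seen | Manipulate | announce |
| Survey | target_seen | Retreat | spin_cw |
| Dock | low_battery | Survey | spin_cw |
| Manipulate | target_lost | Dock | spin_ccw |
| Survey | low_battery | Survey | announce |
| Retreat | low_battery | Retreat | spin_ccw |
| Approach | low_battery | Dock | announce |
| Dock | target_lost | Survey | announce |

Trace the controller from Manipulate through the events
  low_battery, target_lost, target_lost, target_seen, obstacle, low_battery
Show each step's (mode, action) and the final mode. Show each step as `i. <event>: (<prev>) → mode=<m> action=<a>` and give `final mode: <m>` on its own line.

final mode: Dock

1. low_battery: (Manipulate) → mode=Approach action=announce
2. target_lost: (Approach) → mode=Retreat action=announce
3. target_lost: (Retreat) → mode=Approach action=spin_cw
4. target_seen: (Approach) → mode=Approach action=spin_cw
5. obstacle: (Approach) → mode=Approach action=spin_ccw
6. low_battery: (Approach) → mode=Dock action=announce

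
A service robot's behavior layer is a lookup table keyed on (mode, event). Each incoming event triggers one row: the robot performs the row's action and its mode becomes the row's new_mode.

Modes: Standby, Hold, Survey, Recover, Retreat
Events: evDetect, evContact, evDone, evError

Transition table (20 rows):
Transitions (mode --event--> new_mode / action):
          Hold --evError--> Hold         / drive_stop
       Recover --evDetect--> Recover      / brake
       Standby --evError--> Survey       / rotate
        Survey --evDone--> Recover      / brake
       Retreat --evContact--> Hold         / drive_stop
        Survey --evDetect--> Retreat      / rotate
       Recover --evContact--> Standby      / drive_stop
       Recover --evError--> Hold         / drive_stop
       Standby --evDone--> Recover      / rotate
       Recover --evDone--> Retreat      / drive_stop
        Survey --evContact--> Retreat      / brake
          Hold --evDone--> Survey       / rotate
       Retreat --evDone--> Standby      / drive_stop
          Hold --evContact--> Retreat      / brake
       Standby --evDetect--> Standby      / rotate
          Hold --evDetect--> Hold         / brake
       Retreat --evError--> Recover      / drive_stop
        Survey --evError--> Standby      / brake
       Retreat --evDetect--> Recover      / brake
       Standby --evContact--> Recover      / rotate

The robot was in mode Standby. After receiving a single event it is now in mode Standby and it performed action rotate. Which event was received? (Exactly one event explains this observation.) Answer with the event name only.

evDetect

try evDetect: (Standby, evDetect) → (Standby, rotate)  ← matches
try evContact: (Standby, evContact) → (Recover, rotate)
try evDone: (Standby, evDone) → (Recover, rotate)
try evError: (Standby, evError) → (Survey, rotate)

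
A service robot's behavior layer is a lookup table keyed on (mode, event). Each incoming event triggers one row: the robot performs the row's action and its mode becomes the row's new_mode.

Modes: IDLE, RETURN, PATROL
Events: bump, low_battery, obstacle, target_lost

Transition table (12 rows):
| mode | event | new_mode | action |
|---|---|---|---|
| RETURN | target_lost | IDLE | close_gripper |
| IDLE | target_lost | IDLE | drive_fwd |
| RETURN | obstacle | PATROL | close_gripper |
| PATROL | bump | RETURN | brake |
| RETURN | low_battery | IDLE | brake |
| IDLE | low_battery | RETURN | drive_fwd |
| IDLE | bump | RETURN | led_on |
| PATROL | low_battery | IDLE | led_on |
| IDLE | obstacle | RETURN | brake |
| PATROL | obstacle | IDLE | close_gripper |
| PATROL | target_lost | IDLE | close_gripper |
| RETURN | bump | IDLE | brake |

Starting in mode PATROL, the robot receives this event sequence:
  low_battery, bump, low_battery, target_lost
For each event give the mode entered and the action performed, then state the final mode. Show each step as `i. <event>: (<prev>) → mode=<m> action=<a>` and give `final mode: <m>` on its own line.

final mode: IDLE

1. low_battery: (PATROL) → mode=IDLE action=led_on
2. bump: (IDLE) → mode=RETURN action=led_on
3. low_battery: (RETURN) → mode=IDLE action=brake
4. target_lost: (IDLE) → mode=IDLE action=drive_fwd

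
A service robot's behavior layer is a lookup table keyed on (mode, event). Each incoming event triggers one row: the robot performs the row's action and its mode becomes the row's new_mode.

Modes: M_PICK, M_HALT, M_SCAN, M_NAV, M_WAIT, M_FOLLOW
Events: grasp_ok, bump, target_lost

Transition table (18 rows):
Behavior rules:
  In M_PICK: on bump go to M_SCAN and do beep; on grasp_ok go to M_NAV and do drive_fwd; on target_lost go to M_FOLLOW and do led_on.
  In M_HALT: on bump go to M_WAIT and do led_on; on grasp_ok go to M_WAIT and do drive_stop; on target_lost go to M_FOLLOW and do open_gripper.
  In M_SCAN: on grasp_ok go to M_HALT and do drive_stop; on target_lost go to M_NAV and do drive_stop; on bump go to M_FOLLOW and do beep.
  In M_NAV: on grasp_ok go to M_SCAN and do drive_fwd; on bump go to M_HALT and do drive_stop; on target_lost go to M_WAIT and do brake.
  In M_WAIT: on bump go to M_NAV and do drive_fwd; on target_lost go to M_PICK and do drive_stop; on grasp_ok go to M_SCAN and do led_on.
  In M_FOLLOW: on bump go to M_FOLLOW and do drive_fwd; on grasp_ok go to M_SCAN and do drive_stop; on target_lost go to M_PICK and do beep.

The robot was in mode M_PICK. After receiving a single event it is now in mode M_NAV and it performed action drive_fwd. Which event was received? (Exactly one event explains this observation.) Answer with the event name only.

grasp_ok

try grasp_ok: (M_PICK, grasp_ok) → (M_NAV, drive_fwd)  ← matches
try bump: (M_PICK, bump) → (M_SCAN, beep)
try target_lost: (M_PICK, target_lost) → (M_FOLLOW, led_on)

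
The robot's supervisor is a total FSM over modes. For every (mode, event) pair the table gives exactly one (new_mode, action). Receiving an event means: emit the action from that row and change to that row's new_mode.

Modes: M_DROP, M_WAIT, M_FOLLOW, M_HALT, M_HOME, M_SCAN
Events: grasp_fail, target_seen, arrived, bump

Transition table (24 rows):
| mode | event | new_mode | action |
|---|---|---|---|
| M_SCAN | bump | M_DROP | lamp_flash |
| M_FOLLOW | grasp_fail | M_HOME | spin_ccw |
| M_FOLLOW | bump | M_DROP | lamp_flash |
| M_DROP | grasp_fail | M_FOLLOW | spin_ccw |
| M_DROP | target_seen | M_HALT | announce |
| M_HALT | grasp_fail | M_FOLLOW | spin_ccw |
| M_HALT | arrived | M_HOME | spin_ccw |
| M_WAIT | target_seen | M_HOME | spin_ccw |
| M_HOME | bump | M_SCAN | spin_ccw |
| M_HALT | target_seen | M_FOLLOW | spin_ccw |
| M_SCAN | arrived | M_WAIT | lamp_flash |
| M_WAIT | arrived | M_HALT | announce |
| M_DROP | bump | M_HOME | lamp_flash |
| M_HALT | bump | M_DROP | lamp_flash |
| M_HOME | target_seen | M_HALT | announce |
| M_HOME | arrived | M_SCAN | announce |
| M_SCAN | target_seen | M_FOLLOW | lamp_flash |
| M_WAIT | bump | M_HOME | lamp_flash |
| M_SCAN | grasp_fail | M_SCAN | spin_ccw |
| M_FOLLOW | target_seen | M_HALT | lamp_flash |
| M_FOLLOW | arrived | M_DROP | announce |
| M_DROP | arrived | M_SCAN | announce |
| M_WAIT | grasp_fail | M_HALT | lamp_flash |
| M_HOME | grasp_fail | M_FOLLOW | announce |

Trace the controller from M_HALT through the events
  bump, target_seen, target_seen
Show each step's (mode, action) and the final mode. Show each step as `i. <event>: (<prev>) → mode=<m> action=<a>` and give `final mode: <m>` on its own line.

final mode: M_FOLLOW

1. bump: (M_HALT) → mode=M_DROP action=lamp_flash
2. target_seen: (M_DROP) → mode=M_HALT action=announce
3. target_seen: (M_HALT) → mode=M_FOLLOW action=spin_ccw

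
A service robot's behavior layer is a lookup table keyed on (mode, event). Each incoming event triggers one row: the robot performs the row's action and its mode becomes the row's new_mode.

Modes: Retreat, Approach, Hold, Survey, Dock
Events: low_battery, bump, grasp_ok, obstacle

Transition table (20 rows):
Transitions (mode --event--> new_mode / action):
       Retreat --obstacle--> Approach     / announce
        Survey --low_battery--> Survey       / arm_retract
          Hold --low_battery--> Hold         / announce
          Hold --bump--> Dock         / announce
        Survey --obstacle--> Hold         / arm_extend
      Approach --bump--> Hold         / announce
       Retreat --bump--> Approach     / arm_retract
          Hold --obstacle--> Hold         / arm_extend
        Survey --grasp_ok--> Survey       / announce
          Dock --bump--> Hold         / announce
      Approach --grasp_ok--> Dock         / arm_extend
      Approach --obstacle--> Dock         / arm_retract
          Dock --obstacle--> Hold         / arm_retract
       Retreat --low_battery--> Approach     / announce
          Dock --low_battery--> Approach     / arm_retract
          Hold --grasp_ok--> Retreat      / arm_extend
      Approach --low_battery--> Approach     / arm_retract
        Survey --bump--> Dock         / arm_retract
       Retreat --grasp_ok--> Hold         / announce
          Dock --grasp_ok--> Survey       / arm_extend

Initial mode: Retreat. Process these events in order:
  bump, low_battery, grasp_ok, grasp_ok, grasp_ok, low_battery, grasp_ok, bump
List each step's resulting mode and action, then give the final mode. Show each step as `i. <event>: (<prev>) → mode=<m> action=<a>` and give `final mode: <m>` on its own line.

final mode: Dock

1. bump: (Retreat) → mode=Approach action=arm_retract
2. low_battery: (Approach) → mode=Approach action=arm_retract
3. grasp_ok: (Approach) → mode=Dock action=arm_extend
4. grasp_ok: (Dock) → mode=Survey action=arm_extend
5. grasp_ok: (Survey) → mode=Survey action=announce
6. low_battery: (Survey) → mode=Survey action=arm_retract
7. grasp_ok: (Survey) → mode=Survey action=announce
8. bump: (Survey) → mode=Dock action=arm_retract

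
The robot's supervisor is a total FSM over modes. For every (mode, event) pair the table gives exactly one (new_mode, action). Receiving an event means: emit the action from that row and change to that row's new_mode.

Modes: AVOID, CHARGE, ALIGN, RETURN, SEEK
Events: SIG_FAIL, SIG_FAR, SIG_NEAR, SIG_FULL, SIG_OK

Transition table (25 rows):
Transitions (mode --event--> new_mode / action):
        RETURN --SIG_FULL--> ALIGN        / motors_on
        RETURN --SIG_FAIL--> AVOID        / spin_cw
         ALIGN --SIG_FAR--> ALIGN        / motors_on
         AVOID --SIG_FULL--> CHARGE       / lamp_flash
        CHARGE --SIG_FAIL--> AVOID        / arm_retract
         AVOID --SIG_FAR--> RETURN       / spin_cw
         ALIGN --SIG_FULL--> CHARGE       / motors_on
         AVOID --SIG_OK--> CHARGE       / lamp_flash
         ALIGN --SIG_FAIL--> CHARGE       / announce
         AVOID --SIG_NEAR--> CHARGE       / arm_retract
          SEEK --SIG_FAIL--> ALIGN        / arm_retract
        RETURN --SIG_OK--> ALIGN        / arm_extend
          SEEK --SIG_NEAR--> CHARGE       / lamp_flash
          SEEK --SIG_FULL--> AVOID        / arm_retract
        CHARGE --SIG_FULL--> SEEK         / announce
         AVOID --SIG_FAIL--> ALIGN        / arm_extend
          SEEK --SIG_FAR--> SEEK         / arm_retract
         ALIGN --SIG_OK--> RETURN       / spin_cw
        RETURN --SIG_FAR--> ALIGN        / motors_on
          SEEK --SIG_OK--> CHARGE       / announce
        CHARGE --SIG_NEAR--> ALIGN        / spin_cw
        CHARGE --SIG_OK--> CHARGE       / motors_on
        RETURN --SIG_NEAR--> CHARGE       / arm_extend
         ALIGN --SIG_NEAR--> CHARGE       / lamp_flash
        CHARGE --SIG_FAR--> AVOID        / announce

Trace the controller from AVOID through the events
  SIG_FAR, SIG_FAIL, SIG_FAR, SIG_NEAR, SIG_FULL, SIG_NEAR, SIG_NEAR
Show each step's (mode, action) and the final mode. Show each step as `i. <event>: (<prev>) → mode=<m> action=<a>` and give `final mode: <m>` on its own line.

1. SIG_FAR: (AVOID) → mode=RETURN action=spin_cw
2. SIG_FAIL: (RETURN) → mode=AVOID action=spin_cw
3. SIG_FAR: (AVOID) → mode=RETURN action=spin_cw
4. SIG_NEAR: (RETURN) → mode=CHARGE action=arm_extend
5. SIG_FULL: (CHARGE) → mode=SEEK action=announce
6. SIG_NEAR: (SEEK) → mode=CHARGE action=lamp_flash
7. SIG_NEAR: (CHARGE) → mode=ALIGN action=spin_cw

final mode: ALIGN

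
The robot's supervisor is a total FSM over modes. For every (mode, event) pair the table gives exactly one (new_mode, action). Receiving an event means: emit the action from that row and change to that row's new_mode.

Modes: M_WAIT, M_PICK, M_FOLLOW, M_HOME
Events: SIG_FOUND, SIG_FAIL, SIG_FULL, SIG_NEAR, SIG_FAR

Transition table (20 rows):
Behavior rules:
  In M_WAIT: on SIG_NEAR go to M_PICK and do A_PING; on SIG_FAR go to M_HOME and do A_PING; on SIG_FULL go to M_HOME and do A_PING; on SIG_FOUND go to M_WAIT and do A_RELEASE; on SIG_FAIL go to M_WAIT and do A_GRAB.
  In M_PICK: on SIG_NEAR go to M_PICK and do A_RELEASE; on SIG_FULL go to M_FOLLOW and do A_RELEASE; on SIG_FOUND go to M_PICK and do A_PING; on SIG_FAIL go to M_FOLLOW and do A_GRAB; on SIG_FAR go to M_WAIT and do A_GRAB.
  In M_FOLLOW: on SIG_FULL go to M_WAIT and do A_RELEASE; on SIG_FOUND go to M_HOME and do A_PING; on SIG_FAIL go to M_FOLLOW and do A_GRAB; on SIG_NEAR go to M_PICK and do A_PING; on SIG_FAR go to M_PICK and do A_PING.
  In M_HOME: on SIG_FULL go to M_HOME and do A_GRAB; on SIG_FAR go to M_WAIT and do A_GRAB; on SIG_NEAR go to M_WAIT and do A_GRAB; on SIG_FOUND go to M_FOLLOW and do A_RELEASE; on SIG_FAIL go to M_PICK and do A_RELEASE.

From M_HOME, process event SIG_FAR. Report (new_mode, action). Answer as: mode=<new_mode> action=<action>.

mode=M_WAIT action=A_GRAB

current mode = M_HOME; filter table to that mode:
  (M_HOME, SIG_FULL) → (M_HOME, A_GRAB)
  (M_HOME, SIG_FAR) → (M_WAIT, A_GRAB)  ← event matches
  (M_HOME, SIG_NEAR) → (M_WAIT, A_GRAB)
  (M_HOME, SIG_FOUND) → (M_FOLLOW, A_RELEASE)
  (M_HOME, SIG_FAIL) → (M_PICK, A_RELEASE)
event = SIG_FAR selects (M_WAIT, A_GRAB)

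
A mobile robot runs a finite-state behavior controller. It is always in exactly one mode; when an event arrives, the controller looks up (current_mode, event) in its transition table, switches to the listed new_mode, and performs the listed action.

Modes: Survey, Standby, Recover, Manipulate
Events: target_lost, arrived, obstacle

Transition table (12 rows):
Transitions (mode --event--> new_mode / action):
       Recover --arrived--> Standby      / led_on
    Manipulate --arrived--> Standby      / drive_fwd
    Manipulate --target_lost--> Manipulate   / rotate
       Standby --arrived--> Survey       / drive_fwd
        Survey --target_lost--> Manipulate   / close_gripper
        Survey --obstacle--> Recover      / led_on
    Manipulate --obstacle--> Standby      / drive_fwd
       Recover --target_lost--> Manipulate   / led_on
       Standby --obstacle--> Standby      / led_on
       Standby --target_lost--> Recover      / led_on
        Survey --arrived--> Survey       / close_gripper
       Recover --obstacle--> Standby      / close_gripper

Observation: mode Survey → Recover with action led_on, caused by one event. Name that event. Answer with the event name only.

try target_lost: (Survey, target_lost) → (Manipulate, close_gripper)
try arrived: (Survey, arrived) → (Survey, close_gripper)
try obstacle: (Survey, obstacle) → (Recover, led_on)  ← matches

obstacle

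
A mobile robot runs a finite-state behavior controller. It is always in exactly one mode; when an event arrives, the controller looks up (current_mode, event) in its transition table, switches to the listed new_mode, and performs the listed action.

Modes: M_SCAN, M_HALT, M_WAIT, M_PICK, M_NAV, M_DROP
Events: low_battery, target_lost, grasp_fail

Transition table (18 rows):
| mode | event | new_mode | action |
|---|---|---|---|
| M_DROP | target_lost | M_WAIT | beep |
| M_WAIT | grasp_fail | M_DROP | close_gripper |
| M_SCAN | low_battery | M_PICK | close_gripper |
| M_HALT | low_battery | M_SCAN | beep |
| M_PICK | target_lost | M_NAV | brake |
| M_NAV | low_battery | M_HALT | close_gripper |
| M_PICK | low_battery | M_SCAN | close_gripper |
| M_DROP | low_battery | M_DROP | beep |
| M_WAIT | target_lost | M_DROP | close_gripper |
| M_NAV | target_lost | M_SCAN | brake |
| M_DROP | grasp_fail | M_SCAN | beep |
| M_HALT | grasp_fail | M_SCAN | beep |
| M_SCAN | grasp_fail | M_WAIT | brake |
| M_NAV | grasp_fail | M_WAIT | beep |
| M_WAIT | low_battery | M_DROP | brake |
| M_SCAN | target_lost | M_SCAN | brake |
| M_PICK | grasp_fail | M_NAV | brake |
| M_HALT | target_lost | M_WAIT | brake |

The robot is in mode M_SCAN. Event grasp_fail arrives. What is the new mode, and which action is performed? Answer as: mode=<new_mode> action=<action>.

current mode = M_SCAN; filter table to that mode:
  (M_SCAN, low_battery) → (M_PICK, close_gripper)
  (M_SCAN, grasp_fail) → (M_WAIT, brake)  ← event matches
  (M_SCAN, target_lost) → (M_SCAN, brake)
event = grasp_fail selects (M_WAIT, brake)

mode=M_WAIT action=brake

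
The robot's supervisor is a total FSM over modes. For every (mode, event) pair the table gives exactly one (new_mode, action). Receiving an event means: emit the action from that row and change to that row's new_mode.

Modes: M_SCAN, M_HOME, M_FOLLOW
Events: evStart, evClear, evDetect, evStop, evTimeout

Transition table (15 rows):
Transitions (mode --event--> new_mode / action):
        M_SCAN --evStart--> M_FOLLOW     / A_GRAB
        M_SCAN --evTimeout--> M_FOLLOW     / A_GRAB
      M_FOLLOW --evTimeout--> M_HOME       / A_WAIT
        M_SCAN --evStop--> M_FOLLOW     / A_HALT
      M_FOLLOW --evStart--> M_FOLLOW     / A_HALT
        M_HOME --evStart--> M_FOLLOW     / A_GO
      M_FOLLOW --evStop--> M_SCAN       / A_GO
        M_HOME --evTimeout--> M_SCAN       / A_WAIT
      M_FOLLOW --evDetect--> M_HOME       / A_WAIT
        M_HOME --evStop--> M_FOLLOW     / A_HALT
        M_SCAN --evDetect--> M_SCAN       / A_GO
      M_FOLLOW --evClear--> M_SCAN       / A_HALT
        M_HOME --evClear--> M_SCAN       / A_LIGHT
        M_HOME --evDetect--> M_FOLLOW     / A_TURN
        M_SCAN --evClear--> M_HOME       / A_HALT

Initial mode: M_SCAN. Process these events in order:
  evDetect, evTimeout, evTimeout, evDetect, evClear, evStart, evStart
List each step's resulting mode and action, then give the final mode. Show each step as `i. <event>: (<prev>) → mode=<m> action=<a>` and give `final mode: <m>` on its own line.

1. evDetect: (M_SCAN) → mode=M_SCAN action=A_GO
2. evTimeout: (M_SCAN) → mode=M_FOLLOW action=A_GRAB
3. evTimeout: (M_FOLLOW) → mode=M_HOME action=A_WAIT
4. evDetect: (M_HOME) → mode=M_FOLLOW action=A_TURN
5. evClear: (M_FOLLOW) → mode=M_SCAN action=A_HALT
6. evStart: (M_SCAN) → mode=M_FOLLOW action=A_GRAB
7. evStart: (M_FOLLOW) → mode=M_FOLLOW action=A_HALT

final mode: M_FOLLOW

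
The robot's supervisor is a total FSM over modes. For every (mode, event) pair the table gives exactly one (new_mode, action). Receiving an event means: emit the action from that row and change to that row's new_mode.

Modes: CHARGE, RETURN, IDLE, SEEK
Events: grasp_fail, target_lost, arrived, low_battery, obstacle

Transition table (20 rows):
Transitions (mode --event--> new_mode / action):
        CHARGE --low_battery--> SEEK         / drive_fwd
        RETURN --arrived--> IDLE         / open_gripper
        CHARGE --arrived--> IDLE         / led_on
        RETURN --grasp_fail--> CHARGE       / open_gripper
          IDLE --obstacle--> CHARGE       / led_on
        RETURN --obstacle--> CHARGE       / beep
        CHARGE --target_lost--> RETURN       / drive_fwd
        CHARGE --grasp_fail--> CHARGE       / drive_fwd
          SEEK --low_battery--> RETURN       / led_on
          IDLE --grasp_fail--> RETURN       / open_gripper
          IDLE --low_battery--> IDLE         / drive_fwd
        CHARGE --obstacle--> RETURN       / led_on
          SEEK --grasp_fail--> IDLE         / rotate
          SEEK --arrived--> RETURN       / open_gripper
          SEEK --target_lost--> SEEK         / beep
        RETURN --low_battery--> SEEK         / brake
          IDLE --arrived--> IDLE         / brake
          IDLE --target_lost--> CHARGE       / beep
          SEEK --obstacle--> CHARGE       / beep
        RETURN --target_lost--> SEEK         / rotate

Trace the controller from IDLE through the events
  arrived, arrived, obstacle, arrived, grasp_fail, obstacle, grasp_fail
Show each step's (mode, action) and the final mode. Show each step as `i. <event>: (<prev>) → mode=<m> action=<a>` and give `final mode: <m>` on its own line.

final mode: CHARGE

1. arrived: (IDLE) → mode=IDLE action=brake
2. arrived: (IDLE) → mode=IDLE action=brake
3. obstacle: (IDLE) → mode=CHARGE action=led_on
4. arrived: (CHARGE) → mode=IDLE action=led_on
5. grasp_fail: (IDLE) → mode=RETURN action=open_gripper
6. obstacle: (RETURN) → mode=CHARGE action=beep
7. grasp_fail: (CHARGE) → mode=CHARGE action=drive_fwd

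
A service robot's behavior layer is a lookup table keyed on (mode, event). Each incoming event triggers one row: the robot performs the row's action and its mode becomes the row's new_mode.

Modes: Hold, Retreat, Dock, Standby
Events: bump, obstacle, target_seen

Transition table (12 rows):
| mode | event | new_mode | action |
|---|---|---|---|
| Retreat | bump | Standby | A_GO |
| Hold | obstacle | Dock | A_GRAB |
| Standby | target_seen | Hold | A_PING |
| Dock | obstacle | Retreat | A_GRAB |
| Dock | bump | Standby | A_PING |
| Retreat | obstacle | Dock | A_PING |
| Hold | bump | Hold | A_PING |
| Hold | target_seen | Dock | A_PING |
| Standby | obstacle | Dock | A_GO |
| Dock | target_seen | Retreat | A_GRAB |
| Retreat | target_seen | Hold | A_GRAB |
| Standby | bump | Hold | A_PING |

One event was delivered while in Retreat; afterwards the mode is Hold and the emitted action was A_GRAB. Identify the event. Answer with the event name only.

target_seen

try bump: (Retreat, bump) → (Standby, A_GO)
try obstacle: (Retreat, obstacle) → (Dock, A_PING)
try target_seen: (Retreat, target_seen) → (Hold, A_GRAB)  ← matches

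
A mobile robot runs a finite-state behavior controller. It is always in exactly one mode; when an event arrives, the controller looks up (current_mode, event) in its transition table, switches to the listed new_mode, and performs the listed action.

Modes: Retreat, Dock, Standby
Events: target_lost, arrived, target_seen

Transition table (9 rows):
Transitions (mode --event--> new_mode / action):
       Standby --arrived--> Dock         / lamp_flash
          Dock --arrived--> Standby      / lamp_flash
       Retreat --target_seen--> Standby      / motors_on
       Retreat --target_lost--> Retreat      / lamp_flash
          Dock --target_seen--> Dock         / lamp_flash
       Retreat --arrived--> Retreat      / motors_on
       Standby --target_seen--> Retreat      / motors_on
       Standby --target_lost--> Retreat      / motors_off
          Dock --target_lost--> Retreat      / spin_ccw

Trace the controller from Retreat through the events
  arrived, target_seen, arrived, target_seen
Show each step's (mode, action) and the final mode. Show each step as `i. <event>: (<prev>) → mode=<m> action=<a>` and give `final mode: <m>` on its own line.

1. arrived: (Retreat) → mode=Retreat action=motors_on
2. target_seen: (Retreat) → mode=Standby action=motors_on
3. arrived: (Standby) → mode=Dock action=lamp_flash
4. target_seen: (Dock) → mode=Dock action=lamp_flash

final mode: Dock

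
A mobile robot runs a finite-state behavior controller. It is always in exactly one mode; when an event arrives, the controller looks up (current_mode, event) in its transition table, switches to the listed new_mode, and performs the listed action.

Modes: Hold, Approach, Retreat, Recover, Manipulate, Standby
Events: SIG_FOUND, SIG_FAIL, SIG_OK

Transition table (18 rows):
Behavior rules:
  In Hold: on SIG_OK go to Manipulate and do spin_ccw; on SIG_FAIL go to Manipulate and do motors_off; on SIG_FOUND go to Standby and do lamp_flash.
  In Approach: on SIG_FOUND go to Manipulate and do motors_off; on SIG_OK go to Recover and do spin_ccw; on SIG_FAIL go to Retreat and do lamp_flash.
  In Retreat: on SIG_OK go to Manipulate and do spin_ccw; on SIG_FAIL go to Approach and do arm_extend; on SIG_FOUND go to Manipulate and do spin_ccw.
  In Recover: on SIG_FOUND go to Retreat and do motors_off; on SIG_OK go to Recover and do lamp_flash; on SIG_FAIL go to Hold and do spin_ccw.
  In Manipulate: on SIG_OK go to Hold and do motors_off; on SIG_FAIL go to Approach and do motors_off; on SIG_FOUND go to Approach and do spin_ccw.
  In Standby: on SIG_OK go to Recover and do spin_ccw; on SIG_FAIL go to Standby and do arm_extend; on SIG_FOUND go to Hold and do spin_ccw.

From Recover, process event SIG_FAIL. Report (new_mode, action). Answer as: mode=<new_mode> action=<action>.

mode=Hold action=spin_ccw

current mode = Recover; filter table to that mode:
  (Recover, SIG_FOUND) → (Retreat, motors_off)
  (Recover, SIG_OK) → (Recover, lamp_flash)
  (Recover, SIG_FAIL) → (Hold, spin_ccw)  ← event matches
event = SIG_FAIL selects (Hold, spin_ccw)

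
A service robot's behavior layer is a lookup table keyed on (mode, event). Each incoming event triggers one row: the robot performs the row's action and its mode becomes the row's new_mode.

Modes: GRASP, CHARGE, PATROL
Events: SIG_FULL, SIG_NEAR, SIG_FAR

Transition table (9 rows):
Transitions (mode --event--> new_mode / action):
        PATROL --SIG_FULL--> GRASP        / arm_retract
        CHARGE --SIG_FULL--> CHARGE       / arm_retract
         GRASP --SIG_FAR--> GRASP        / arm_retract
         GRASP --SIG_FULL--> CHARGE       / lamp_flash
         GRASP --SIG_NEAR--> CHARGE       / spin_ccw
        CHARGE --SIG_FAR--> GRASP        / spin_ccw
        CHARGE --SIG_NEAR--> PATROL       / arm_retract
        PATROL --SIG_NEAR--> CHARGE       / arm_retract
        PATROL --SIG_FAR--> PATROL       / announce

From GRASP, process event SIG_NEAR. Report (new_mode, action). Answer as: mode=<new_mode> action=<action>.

current mode = GRASP; filter table to that mode:
  (GRASP, SIG_FAR) → (GRASP, arm_retract)
  (GRASP, SIG_FULL) → (CHARGE, lamp_flash)
  (GRASP, SIG_NEAR) → (CHARGE, spin_ccw)  ← event matches
event = SIG_NEAR selects (CHARGE, spin_ccw)

mode=CHARGE action=spin_ccw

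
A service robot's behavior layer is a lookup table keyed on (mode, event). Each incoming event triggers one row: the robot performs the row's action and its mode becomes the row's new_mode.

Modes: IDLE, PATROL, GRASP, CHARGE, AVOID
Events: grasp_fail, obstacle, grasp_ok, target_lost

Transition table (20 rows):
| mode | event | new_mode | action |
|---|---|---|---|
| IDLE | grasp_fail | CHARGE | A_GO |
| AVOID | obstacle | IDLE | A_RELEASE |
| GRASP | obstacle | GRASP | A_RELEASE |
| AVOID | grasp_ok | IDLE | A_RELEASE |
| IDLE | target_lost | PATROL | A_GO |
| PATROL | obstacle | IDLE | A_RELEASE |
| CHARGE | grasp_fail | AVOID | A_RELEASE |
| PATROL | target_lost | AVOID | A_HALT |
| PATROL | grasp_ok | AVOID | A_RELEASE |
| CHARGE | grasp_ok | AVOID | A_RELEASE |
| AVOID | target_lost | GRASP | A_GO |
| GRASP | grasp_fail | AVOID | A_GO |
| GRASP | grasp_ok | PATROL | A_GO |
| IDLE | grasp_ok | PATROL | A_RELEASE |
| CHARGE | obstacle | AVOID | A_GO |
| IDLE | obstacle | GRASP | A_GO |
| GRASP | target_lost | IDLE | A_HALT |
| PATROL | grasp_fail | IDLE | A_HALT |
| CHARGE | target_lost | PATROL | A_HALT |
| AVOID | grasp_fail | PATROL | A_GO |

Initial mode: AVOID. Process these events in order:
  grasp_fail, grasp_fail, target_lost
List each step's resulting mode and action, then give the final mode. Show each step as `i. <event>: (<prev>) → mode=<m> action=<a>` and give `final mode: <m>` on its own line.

final mode: PATROL

1. grasp_fail: (AVOID) → mode=PATROL action=A_GO
2. grasp_fail: (PATROL) → mode=IDLE action=A_HALT
3. target_lost: (IDLE) → mode=PATROL action=A_GO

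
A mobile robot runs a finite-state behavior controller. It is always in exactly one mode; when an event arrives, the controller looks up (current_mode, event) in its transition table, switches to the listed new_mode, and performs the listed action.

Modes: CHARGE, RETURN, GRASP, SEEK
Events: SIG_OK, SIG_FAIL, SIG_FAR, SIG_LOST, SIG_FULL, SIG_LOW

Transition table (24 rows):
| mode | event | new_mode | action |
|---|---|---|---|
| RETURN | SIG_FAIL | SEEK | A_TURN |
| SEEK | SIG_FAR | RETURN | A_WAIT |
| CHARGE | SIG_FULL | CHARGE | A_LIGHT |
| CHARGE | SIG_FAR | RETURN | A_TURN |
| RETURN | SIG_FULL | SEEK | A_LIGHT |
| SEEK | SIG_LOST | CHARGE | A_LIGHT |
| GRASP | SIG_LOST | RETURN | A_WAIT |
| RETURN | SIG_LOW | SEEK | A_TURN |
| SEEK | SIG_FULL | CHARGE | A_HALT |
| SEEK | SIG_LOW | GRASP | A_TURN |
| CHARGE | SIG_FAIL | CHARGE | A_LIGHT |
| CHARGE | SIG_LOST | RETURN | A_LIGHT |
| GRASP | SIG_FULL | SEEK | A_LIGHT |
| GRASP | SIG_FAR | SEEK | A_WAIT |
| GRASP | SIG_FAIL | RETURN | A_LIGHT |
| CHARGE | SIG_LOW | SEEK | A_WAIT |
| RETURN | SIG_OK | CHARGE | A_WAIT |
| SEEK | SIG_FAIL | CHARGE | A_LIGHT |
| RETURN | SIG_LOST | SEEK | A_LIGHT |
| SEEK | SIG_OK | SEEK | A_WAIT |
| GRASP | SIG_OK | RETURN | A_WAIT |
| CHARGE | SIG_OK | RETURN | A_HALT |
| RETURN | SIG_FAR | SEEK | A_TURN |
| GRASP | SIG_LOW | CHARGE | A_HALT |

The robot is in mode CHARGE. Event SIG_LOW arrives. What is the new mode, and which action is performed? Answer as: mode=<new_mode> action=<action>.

mode=SEEK action=A_WAIT

current mode = CHARGE; filter table to that mode:
  (CHARGE, SIG_FULL) → (CHARGE, A_LIGHT)
  (CHARGE, SIG_FAR) → (RETURN, A_TURN)
  (CHARGE, SIG_FAIL) → (CHARGE, A_LIGHT)
  (CHARGE, SIG_LOST) → (RETURN, A_LIGHT)
  (CHARGE, SIG_LOW) → (SEEK, A_WAIT)  ← event matches
  (CHARGE, SIG_OK) → (RETURN, A_HALT)
event = SIG_LOW selects (SEEK, A_WAIT)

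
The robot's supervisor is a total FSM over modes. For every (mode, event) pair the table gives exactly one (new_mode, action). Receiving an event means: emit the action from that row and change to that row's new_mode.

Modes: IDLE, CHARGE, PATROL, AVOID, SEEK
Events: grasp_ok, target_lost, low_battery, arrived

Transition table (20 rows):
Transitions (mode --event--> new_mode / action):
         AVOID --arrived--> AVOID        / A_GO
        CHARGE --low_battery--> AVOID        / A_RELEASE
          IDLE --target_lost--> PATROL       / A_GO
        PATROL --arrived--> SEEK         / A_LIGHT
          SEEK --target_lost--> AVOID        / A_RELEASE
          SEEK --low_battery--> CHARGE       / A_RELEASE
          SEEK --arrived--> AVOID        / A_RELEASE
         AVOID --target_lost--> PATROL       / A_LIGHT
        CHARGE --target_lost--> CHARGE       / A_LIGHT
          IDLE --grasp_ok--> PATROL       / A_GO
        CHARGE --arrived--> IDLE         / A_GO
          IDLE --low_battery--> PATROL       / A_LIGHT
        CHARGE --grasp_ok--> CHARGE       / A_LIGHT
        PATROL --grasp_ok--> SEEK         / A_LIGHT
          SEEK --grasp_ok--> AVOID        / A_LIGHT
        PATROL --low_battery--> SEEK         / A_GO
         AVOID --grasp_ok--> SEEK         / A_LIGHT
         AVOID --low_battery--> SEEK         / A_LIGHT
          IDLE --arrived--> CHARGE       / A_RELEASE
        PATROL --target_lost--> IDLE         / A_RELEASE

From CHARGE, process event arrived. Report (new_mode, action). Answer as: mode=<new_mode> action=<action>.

current mode = CHARGE; filter table to that mode:
  (CHARGE, low_battery) → (AVOID, A_RELEASE)
  (CHARGE, target_lost) → (CHARGE, A_LIGHT)
  (CHARGE, arrived) → (IDLE, A_GO)  ← event matches
  (CHARGE, grasp_ok) → (CHARGE, A_LIGHT)
event = arrived selects (IDLE, A_GO)

mode=IDLE action=A_GO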